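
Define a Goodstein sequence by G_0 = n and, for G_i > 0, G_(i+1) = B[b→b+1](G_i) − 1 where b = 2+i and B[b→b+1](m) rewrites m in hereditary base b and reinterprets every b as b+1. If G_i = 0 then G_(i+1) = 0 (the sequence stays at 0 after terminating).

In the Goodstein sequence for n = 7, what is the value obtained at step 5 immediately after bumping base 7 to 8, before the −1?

i=0: 7 = 2^2 + 2 + 1 (b=2); 2→3: 3^3 + 3 + 1 = 31; 31−1 = 30
i=1: 30 = 3^3 + 3 (b=3); 3→4: 4^4 + 4 = 260; 260−1 = 259
i=2: 259 = 4^4 + 3 (b=4); 4→5: 5^5 + 3 = 3128; 3128−1 = 3127
i=3: 3127 = 5^5 + 2 (b=5); 5→6: 6^6 + 2 = 46658; 46658−1 = 46657
i=4: 46657 = 6^6 + 1 (b=6); 6→7: 7^7 + 1 = 823544; 823544−1 = 823543

16777216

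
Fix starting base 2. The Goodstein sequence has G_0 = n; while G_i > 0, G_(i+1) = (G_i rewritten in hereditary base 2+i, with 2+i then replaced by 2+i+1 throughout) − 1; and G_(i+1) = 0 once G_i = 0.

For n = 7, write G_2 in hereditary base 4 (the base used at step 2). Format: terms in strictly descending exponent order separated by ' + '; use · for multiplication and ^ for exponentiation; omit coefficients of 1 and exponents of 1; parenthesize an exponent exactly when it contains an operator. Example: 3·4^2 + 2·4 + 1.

4^4 + 3

G_0=7  [base 2] 2^2 + 2 + 1  →[2↦3]→  3^3 + 3 + 1 = 31  −1 ⇒ G_1=30
G_1=30  [base 3] 3^3 + 3  →[3↦4]→  4^4 + 4 = 260  −1 ⇒ G_2=259
G_2=259  [base 4] 4^4 + 3  →[4↦5]→  5^5 + 3 = 3128  −1 ⇒ G_3=3127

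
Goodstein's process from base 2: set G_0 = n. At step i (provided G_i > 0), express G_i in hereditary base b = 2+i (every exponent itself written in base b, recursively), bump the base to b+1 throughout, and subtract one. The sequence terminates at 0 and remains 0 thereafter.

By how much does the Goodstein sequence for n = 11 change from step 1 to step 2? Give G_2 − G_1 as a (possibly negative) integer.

943

[0] 11 ≡ 2^(2 + 1) + 2 + 1 (base 2). Lift 3: 85. −1: 84.
[1] 84 ≡ 3^(3 + 1) + 3 (base 3). Lift 4: 1028. −1: 1027.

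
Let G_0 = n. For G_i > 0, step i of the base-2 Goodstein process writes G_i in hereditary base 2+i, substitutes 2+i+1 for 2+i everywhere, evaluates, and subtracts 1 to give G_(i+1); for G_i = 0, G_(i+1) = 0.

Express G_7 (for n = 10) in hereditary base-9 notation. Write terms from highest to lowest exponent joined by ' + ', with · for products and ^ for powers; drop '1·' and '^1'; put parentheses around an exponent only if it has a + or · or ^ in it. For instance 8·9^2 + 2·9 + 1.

5·9^9 + 5·9^5 + 5·9^4 + 5·9^3 + 5·9^2 + 5·9 + 2

base 2: 10 = 2^(2 + 1) + 2; at 3: 3^(3 + 1) + 3 = 84; next = 83
base 3: 83 = 3^(3 + 1) + 2; at 4: 4^(4 + 1) + 2 = 1026; next = 1025
base 4: 1025 = 4^(4 + 1) + 1; at 5: 5^(5 + 1) + 1 = 15626; next = 15625
base 5: 15625 = 5^(5 + 1); at 6: 6^(6 + 1) = 279936; next = 279935
base 6: 279935 = 5·6^6 + 5·6^5 + 5·6^4 + 5·6^3 + 5·6^2 + 5·6 + 5; at 7: 5·7^7 + 5·7^5 + 5·7^4 + 5·7^3 + 5·7^2 + 5·7 + 5 = 4215755; next = 4215754
base 7: 4215754 = 5·7^7 + 5·7^5 + 5·7^4 + 5·7^3 + 5·7^2 + 5·7 + 4; at 8: 5·8^8 + 5·8^5 + 5·8^4 + 5·8^3 + 5·8^2 + 5·8 + 4 = 84073324; next = 84073323
base 8: 84073323 = 5·8^8 + 5·8^5 + 5·8^4 + 5·8^3 + 5·8^2 + 5·8 + 3; at 9: 5·9^9 + 5·9^5 + 5·9^4 + 5·9^3 + 5·9^2 + 5·9 + 3 = 1937434593; next = 1937434592
base 9: 1937434592 = 5·9^9 + 5·9^5 + 5·9^4 + 5·9^3 + 5·9^2 + 5·9 + 2; at 10: 5·10^10 + 5·10^5 + 5·10^4 + 5·10^3 + 5·10^2 + 5·10 + 2 = 50000555552; next = 50000555551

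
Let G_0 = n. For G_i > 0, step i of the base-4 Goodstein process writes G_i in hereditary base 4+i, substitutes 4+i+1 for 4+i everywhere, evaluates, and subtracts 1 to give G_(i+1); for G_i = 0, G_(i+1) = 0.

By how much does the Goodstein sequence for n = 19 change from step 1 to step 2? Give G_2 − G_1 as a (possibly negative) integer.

G_0 = 19. HB_4(19) = 4^2 + 3. Bump = 28. G_1 = 27.
G_1 = 27. HB_5(27) = 5^2 + 2. Bump = 38. G_2 = 37.

10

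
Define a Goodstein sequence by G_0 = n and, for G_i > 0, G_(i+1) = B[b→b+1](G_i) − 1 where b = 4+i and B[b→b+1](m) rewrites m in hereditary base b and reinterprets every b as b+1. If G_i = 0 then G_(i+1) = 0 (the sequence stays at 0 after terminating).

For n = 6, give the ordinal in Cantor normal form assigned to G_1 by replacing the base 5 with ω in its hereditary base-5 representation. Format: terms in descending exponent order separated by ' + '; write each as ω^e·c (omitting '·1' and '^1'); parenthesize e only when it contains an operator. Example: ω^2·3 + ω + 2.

G_0 = 6. HB_4(6) = 4 + 2. Bump = 7. G_1 = 6.
G_1 = 6. HB_5(6) = 5 + 1. Bump = 7. G_2 = 6.

ω + 1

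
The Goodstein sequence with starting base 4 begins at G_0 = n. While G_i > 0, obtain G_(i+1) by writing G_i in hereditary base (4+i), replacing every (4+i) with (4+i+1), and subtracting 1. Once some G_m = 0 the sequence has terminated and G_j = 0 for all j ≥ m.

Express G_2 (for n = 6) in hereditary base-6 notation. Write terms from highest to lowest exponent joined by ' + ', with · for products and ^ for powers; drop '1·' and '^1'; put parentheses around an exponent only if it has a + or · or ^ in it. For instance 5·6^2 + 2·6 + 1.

6

[0] 6 ≡ 4 + 2 (base 4). Lift 5: 7. −1: 6.
[1] 6 ≡ 5 + 1 (base 5). Lift 6: 7. −1: 6.
[2] 6 ≡ 6 (base 6). Lift 7: 7. −1: 6.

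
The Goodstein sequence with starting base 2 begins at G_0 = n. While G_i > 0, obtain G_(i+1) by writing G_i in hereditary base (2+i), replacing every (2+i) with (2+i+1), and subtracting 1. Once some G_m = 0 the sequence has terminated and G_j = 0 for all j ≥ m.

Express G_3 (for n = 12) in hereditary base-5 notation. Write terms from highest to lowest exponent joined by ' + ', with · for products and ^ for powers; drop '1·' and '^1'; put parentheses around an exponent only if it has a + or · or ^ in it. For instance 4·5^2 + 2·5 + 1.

5^(5 + 1) + 2·5^2 + 2·5

[0] 12 ≡ 2^(2 + 1) + 2^2 (base 2). Lift 3: 108. −1: 107.
[1] 107 ≡ 3^(3 + 1) + 2·3^2 + 2·3 + 2 (base 3). Lift 4: 1066. −1: 1065.
[2] 1065 ≡ 4^(4 + 1) + 2·4^2 + 2·4 + 1 (base 4). Lift 5: 15686. −1: 15685.
[3] 15685 ≡ 5^(5 + 1) + 2·5^2 + 2·5 (base 5). Lift 6: 280020. −1: 280019.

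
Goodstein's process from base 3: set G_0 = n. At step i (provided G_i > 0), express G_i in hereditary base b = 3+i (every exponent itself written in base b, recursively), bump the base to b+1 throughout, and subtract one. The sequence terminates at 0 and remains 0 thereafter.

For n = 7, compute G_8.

8

base 3: 7 = 2·3 + 1; at 4: 2·4 + 1 = 9; next = 8
base 4: 8 = 2·4; at 5: 2·5 = 10; next = 9
base 5: 9 = 5 + 4; at 6: 6 + 4 = 10; next = 9
base 6: 9 = 6 + 3; at 7: 7 + 3 = 10; next = 9
base 7: 9 = 7 + 2; at 8: 8 + 2 = 10; next = 9
base 8: 9 = 8 + 1; at 9: 9 + 1 = 10; next = 9
base 9: 9 = 9; at 10: 10 = 10; next = 9
base 10: 9 = 9; at 11: 9 = 9; next = 8
base 11: 8 = 8; at 12: 8 = 8; next = 7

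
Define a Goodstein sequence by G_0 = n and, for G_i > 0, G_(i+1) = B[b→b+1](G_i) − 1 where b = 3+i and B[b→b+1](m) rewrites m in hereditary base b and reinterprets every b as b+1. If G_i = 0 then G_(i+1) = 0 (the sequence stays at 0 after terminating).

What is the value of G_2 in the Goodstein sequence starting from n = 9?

17

9 —HB3→ 3^2 —bump→ 4^2 = 16 —(−1)→ 15
15 —HB4→ 3·4 + 3 —bump→ 3·5 + 3 = 18 —(−1)→ 17
17 —HB5→ 3·5 + 2 —bump→ 3·6 + 2 = 20 —(−1)→ 19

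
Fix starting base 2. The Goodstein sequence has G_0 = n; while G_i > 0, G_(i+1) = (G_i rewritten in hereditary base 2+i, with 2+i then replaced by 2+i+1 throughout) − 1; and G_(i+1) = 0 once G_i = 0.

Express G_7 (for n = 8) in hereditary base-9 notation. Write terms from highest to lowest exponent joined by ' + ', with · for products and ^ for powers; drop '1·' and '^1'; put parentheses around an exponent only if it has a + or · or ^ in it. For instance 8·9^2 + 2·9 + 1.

2·9^9 + 2·9^2 + 9 + 2

step 0: 8 = 2^(2 + 1); sub 3 for 2: 3^(3 + 1); = 81; G_1 = 81−1 = 80
step 1: 80 = 2·3^3 + 2·3^2 + 2·3 + 2; sub 4 for 3: 2·4^4 + 2·4^2 + 2·4 + 2; = 554; G_2 = 554−1 = 553
step 2: 553 = 2·4^4 + 2·4^2 + 2·4 + 1; sub 5 for 4: 2·5^5 + 2·5^2 + 2·5 + 1; = 6311; G_3 = 6311−1 = 6310
step 3: 6310 = 2·5^5 + 2·5^2 + 2·5; sub 6 for 5: 2·6^6 + 2·6^2 + 2·6; = 93396; G_4 = 93396−1 = 93395
step 4: 93395 = 2·6^6 + 2·6^2 + 6 + 5; sub 7 for 6: 2·7^7 + 2·7^2 + 7 + 5; = 1647196; G_5 = 1647196−1 = 1647195
step 5: 1647195 = 2·7^7 + 2·7^2 + 7 + 4; sub 8 for 7: 2·8^8 + 2·8^2 + 8 + 4; = 33554572; G_6 = 33554572−1 = 33554571
step 6: 33554571 = 2·8^8 + 2·8^2 + 8 + 3; sub 9 for 8: 2·9^9 + 2·9^2 + 9 + 3; = 774841152; G_7 = 774841152−1 = 774841151
step 7: 774841151 = 2·9^9 + 2·9^2 + 9 + 2; sub 10 for 9: 2·10^10 + 2·10^2 + 10 + 2; = 20000000212; G_8 = 20000000212−1 = 20000000211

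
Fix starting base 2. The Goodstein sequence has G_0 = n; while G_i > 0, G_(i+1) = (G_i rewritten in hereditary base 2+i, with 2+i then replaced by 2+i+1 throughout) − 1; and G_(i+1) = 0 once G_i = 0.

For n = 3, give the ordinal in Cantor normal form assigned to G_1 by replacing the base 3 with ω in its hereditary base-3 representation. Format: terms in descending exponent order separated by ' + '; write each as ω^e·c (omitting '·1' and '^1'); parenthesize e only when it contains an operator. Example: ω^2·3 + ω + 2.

ω

base 2: 3 = 2 + 1; at 3: 3 + 1 = 4; next = 3
base 3: 3 = 3; at 4: 4 = 4; next = 3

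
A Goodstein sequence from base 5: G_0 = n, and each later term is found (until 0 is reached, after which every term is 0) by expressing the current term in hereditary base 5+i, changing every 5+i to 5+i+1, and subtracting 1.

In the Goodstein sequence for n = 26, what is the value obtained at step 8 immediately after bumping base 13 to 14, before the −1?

84

i=0: 26 = 5^2 + 1 (b=5); 5→6: 6^2 + 1 = 37; 37−1 = 36
i=1: 36 = 6^2 (b=6); 6→7: 7^2 = 49; 49−1 = 48
i=2: 48 = 6·7 + 6 (b=7); 7→8: 6·8 + 6 = 54; 54−1 = 53
i=3: 53 = 6·8 + 5 (b=8); 8→9: 6·9 + 5 = 59; 59−1 = 58
i=4: 58 = 6·9 + 4 (b=9); 9→10: 6·10 + 4 = 64; 64−1 = 63
i=5: 63 = 6·10 + 3 (b=10); 10→11: 6·11 + 3 = 69; 69−1 = 68
i=6: 68 = 6·11 + 2 (b=11); 11→12: 6·12 + 2 = 74; 74−1 = 73
i=7: 73 = 6·12 + 1 (b=12); 12→13: 6·13 + 1 = 79; 79−1 = 78
i=8: 78 = 6·13 (b=13); 13→14: 6·14 = 84; 84−1 = 83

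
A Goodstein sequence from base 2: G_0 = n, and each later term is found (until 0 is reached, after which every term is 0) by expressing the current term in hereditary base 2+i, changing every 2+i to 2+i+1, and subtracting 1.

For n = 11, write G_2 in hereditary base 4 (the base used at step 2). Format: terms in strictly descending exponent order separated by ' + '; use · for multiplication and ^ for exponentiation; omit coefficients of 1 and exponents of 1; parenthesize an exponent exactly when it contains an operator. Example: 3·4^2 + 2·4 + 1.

4^(4 + 1) + 3

[0] 11 ≡ 2^(2 + 1) + 2 + 1 (base 2). Lift 3: 85. −1: 84.
[1] 84 ≡ 3^(3 + 1) + 3 (base 3). Lift 4: 1028. −1: 1027.
[2] 1027 ≡ 4^(4 + 1) + 3 (base 4). Lift 5: 15628. −1: 15627.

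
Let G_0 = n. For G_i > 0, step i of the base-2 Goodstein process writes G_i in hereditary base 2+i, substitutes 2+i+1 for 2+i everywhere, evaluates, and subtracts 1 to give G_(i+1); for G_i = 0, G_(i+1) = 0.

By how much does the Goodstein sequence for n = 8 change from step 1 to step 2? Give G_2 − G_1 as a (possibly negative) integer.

473

step 0: 8 = 2^(2 + 1); sub 3 for 2: 3^(3 + 1); = 81; G_1 = 81−1 = 80
step 1: 80 = 2·3^3 + 2·3^2 + 2·3 + 2; sub 4 for 3: 2·4^4 + 2·4^2 + 2·4 + 2; = 554; G_2 = 554−1 = 553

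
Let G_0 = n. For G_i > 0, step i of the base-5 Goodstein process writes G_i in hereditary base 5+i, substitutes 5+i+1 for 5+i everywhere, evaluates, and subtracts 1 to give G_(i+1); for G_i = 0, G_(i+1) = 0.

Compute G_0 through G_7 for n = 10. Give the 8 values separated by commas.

i=0: 10 = 2·5 (b=5); 5→6: 2·6 = 12; 12−1 = 11
i=1: 11 = 6 + 5 (b=6); 6→7: 7 + 5 = 12; 12−1 = 11
i=2: 11 = 7 + 4 (b=7); 7→8: 8 + 4 = 12; 12−1 = 11
i=3: 11 = 8 + 3 (b=8); 8→9: 9 + 3 = 12; 12−1 = 11
i=4: 11 = 9 + 2 (b=9); 9→10: 10 + 2 = 12; 12−1 = 11
i=5: 11 = 10 + 1 (b=10); 10→11: 11 + 1 = 12; 12−1 = 11
i=6: 11 = 11 (b=11); 11→12: 12 = 12; 12−1 = 11

10, 11, 11, 11, 11, 11, 11, 11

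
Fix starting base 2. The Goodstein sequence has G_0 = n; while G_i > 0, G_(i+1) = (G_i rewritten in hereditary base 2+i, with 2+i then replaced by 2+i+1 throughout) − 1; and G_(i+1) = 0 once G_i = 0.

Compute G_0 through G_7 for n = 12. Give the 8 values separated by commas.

12, 107, 1065, 15685, 280019, 5764910, 134217867, 3486784574

step 0: 12 = 2^(2 + 1) + 2^2; sub 3 for 2: 3^(3 + 1) + 3^3; = 108; G_1 = 108−1 = 107
step 1: 107 = 3^(3 + 1) + 2·3^2 + 2·3 + 2; sub 4 for 3: 4^(4 + 1) + 2·4^2 + 2·4 + 2; = 1066; G_2 = 1066−1 = 1065
step 2: 1065 = 4^(4 + 1) + 2·4^2 + 2·4 + 1; sub 5 for 4: 5^(5 + 1) + 2·5^2 + 2·5 + 1; = 15686; G_3 = 15686−1 = 15685
step 3: 15685 = 5^(5 + 1) + 2·5^2 + 2·5; sub 6 for 5: 6^(6 + 1) + 2·6^2 + 2·6; = 280020; G_4 = 280020−1 = 280019
step 4: 280019 = 6^(6 + 1) + 2·6^2 + 6 + 5; sub 7 for 6: 7^(7 + 1) + 2·7^2 + 7 + 5; = 5764911; G_5 = 5764911−1 = 5764910
step 5: 5764910 = 7^(7 + 1) + 2·7^2 + 7 + 4; sub 8 for 7: 8^(8 + 1) + 2·8^2 + 8 + 4; = 134217868; G_6 = 134217868−1 = 134217867
step 6: 134217867 = 8^(8 + 1) + 2·8^2 + 8 + 3; sub 9 for 8: 9^(9 + 1) + 2·9^2 + 9 + 3; = 3486784575; G_7 = 3486784575−1 = 3486784574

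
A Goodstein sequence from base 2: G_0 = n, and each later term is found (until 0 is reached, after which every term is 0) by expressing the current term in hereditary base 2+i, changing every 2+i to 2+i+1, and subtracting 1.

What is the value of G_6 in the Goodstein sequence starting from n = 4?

139

[0] 4 ≡ 2^2 (base 2). Lift 3: 27. −1: 26.
[1] 26 ≡ 2·3^2 + 2·3 + 2 (base 3). Lift 4: 42. −1: 41.
[2] 41 ≡ 2·4^2 + 2·4 + 1 (base 4). Lift 5: 61. −1: 60.
[3] 60 ≡ 2·5^2 + 2·5 (base 5). Lift 6: 84. −1: 83.
[4] 83 ≡ 2·6^2 + 6 + 5 (base 6). Lift 7: 110. −1: 109.
[5] 109 ≡ 2·7^2 + 7 + 4 (base 7). Lift 8: 140. −1: 139.
[6] 139 ≡ 2·8^2 + 8 + 3 (base 8). Lift 9: 174. −1: 173.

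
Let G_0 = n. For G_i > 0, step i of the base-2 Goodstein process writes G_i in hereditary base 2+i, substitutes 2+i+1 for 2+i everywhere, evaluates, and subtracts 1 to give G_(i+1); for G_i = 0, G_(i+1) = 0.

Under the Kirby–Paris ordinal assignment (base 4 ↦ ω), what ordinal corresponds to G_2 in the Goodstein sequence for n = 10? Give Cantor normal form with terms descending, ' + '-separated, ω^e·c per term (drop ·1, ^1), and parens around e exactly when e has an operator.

10 —HB2→ 2^(2 + 1) + 2 —bump→ 3^(3 + 1) + 3 = 84 —(−1)→ 83
83 —HB3→ 3^(3 + 1) + 2 —bump→ 4^(4 + 1) + 2 = 1026 —(−1)→ 1025
1025 —HB4→ 4^(4 + 1) + 1 —bump→ 5^(5 + 1) + 1 = 15626 —(−1)→ 15625

ω^(ω + 1) + 1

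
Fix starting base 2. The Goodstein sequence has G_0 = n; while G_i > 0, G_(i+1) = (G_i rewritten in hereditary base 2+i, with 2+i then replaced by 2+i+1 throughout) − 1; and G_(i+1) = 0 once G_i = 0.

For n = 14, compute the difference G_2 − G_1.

1171

G_0 = 14. HB_2(14) = 2^(2 + 1) + 2^2 + 2. Bump = 111. G_1 = 110.
G_1 = 110. HB_3(110) = 3^(3 + 1) + 3^3 + 2. Bump = 1282. G_2 = 1281.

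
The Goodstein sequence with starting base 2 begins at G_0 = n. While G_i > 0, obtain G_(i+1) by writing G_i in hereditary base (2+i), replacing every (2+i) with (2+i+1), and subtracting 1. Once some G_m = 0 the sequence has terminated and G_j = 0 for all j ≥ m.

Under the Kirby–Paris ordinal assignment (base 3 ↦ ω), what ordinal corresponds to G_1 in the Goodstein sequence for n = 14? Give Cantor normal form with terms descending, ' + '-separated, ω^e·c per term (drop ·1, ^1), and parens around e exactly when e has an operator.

14 —HB2→ 2^(2 + 1) + 2^2 + 2 —bump→ 3^(3 + 1) + 3^3 + 3 = 111 —(−1)→ 110
110 —HB3→ 3^(3 + 1) + 3^3 + 2 —bump→ 4^(4 + 1) + 4^4 + 2 = 1282 —(−1)→ 1281

ω^(ω + 1) + ω^ω + 2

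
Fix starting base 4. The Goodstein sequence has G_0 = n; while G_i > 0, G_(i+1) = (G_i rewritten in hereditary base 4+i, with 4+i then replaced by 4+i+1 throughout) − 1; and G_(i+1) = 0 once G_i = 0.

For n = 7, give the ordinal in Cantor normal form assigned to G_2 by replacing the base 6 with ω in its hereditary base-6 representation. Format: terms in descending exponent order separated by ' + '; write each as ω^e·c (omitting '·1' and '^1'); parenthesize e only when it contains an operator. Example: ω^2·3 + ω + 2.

ω + 1

(0) 7|_4 = 4 + 3 ↦ 5 + 3|_5 = 8 ⇒ 7
(1) 7|_5 = 5 + 2 ↦ 6 + 2|_6 = 8 ⇒ 7
(2) 7|_6 = 6 + 1 ↦ 7 + 1|_7 = 8 ⇒ 7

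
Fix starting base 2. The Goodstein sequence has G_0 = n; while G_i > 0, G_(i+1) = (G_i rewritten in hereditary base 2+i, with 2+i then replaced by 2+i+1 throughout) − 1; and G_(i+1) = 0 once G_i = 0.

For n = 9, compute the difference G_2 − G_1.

base 2: 9 = 2^(2 + 1) + 1; at 3: 3^(3 + 1) + 1 = 82; next = 81
base 3: 81 = 3^(3 + 1); at 4: 4^(4 + 1) = 1024; next = 1023

942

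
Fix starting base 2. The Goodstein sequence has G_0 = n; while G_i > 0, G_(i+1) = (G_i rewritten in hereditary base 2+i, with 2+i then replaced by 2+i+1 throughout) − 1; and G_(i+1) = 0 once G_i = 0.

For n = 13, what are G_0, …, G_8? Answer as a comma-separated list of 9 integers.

G_0=13  [base 2] 2^(2 + 1) + 2^2 + 1  →[2↦3]→  3^(3 + 1) + 3^3 + 1 = 109  −1 ⇒ G_1=108
G_1=108  [base 3] 3^(3 + 1) + 3^3  →[3↦4]→  4^(4 + 1) + 4^4 = 1280  −1 ⇒ G_2=1279
G_2=1279  [base 4] 4^(4 + 1) + 3·4^3 + 3·4^2 + 3·4 + 3  →[4↦5]→  5^(5 + 1) + 3·5^3 + 3·5^2 + 3·5 + 3 = 16093  −1 ⇒ G_3=16092
G_3=16092  [base 5] 5^(5 + 1) + 3·5^3 + 3·5^2 + 3·5 + 2  →[5↦6]→  6^(6 + 1) + 3·6^3 + 3·6^2 + 3·6 + 2 = 280712  −1 ⇒ G_4=280711
G_4=280711  [base 6] 6^(6 + 1) + 3·6^3 + 3·6^2 + 3·6 + 1  →[6↦7]→  7^(7 + 1) + 3·7^3 + 3·7^2 + 3·7 + 1 = 5765999  −1 ⇒ G_5=5765998
G_5=5765998  [base 7] 7^(7 + 1) + 3·7^3 + 3·7^2 + 3·7  →[7↦8]→  8^(8 + 1) + 3·8^3 + 3·8^2 + 3·8 = 134219480  −1 ⇒ G_6=134219479
G_6=134219479  [base 8] 8^(8 + 1) + 3·8^3 + 3·8^2 + 2·8 + 7  →[8↦9]→  9^(9 + 1) + 3·9^3 + 3·9^2 + 2·9 + 7 = 3486786856  −1 ⇒ G_7=3486786855
G_7=3486786855  [base 9] 9^(9 + 1) + 3·9^3 + 3·9^2 + 2·9 + 6  →[9↦10]→  10^(10 + 1) + 3·10^3 + 3·10^2 + 2·10 + 6 = 100000003326  −1 ⇒ G_8=100000003325

13, 108, 1279, 16092, 280711, 5765998, 134219479, 3486786855, 100000003325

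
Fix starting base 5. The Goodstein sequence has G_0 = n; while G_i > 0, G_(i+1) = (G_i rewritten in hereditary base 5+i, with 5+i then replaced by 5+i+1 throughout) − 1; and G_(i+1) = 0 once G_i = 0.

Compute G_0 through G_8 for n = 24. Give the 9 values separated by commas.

24, 27, 30, 33, 36, 39, 41, 43, 45

G_0 = 24. HB_5(24) = 4·5 + 4. Bump = 28. G_1 = 27.
G_1 = 27. HB_6(27) = 4·6 + 3. Bump = 31. G_2 = 30.
G_2 = 30. HB_7(30) = 4·7 + 2. Bump = 34. G_3 = 33.
G_3 = 33. HB_8(33) = 4·8 + 1. Bump = 37. G_4 = 36.
G_4 = 36. HB_9(36) = 4·9. Bump = 40. G_5 = 39.
G_5 = 39. HB_10(39) = 3·10 + 9. Bump = 42. G_6 = 41.
G_6 = 41. HB_11(41) = 3·11 + 8. Bump = 44. G_7 = 43.
G_7 = 43. HB_12(43) = 3·12 + 7. Bump = 46. G_8 = 45.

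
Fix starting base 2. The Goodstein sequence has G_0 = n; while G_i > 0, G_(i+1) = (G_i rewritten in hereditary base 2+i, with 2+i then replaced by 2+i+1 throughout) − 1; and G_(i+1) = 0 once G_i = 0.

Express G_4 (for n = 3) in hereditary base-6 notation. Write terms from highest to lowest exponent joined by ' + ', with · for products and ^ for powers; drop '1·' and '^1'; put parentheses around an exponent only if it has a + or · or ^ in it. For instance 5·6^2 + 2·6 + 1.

3 —HB2→ 2 + 1 —bump→ 3 + 1 = 4 —(−1)→ 3
3 —HB3→ 3 —bump→ 4 = 4 —(−1)→ 3
3 —HB4→ 3 —bump→ 3 = 3 —(−1)→ 2
2 —HB5→ 2 —bump→ 2 = 2 —(−1)→ 1
1 —HB6→ 1 —bump→ 1 = 1 —(−1)→ 0

1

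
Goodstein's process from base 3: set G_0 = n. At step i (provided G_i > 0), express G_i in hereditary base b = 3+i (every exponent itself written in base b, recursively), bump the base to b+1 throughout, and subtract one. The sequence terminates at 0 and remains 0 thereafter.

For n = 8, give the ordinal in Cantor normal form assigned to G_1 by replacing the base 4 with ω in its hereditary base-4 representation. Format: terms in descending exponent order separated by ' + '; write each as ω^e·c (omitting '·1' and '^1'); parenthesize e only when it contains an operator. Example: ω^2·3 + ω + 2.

step 0: 8 = 2·3 + 2; sub 4 for 3: 2·4 + 2; = 10; G_1 = 10−1 = 9
step 1: 9 = 2·4 + 1; sub 5 for 4: 2·5 + 1; = 11; G_2 = 11−1 = 10

ω·2 + 1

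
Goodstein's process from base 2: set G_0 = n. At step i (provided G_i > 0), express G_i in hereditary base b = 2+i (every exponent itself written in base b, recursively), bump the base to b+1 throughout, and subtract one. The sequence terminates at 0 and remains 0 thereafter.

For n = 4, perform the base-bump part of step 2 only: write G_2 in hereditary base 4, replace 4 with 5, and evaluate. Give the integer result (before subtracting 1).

61

(0) 4|_2 = 2^2 ↦ 3^3|_3 = 27 ⇒ 26
(1) 26|_3 = 2·3^2 + 2·3 + 2 ↦ 2·4^2 + 2·4 + 2|_4 = 42 ⇒ 41
(2) 41|_4 = 2·4^2 + 2·4 + 1 ↦ 2·5^2 + 2·5 + 1|_5 = 61 ⇒ 60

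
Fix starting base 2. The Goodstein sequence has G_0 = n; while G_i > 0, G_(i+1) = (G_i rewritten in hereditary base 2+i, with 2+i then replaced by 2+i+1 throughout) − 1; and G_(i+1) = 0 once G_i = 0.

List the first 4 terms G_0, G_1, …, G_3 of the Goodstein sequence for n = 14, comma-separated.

G_0 = 14. HB_2(14) = 2^(2 + 1) + 2^2 + 2. Bump = 111. G_1 = 110.
G_1 = 110. HB_3(110) = 3^(3 + 1) + 3^3 + 2. Bump = 1282. G_2 = 1281.
G_2 = 1281. HB_4(1281) = 4^(4 + 1) + 4^4 + 1. Bump = 18751. G_3 = 18750.

14, 110, 1281, 18750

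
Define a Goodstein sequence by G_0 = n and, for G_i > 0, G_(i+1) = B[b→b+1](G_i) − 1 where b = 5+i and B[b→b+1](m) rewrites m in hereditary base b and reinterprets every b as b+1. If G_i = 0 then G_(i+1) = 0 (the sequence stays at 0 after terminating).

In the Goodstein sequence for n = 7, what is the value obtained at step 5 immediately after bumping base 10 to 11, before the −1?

5

step 0: 7 = 5 + 2; sub 6 for 5: 6 + 2; = 8; G_1 = 8−1 = 7
step 1: 7 = 6 + 1; sub 7 for 6: 7 + 1; = 8; G_2 = 8−1 = 7
step 2: 7 = 7; sub 8 for 7: 8; = 8; G_3 = 8−1 = 7
step 3: 7 = 7; sub 9 for 8: 7; = 7; G_4 = 7−1 = 6
step 4: 6 = 6; sub 10 for 9: 6; = 6; G_5 = 6−1 = 5
step 5: 5 = 5; sub 11 for 10: 5; = 5; G_6 = 5−1 = 4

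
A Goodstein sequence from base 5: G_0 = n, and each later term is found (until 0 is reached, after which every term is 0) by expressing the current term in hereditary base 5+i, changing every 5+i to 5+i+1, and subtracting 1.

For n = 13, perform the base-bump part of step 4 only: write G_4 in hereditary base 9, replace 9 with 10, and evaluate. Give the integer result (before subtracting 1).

18

G_0=13  [base 5] 2·5 + 3  →[5↦6]→  2·6 + 3 = 15  −1 ⇒ G_1=14
G_1=14  [base 6] 2·6 + 2  →[6↦7]→  2·7 + 2 = 16  −1 ⇒ G_2=15
G_2=15  [base 7] 2·7 + 1  →[7↦8]→  2·8 + 1 = 17  −1 ⇒ G_3=16
G_3=16  [base 8] 2·8  →[8↦9]→  2·9 = 18  −1 ⇒ G_4=17
G_4=17  [base 9] 9 + 8  →[9↦10]→  10 + 8 = 18  −1 ⇒ G_5=17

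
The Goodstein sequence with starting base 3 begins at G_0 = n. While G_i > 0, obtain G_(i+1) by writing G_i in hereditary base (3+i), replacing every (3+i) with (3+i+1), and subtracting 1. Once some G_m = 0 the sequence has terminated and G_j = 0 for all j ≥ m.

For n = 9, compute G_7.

step 0: 9 = 3^2; sub 4 for 3: 4^2; = 16; G_1 = 16−1 = 15
step 1: 15 = 3·4 + 3; sub 5 for 4: 3·5 + 3; = 18; G_2 = 18−1 = 17
step 2: 17 = 3·5 + 2; sub 6 for 5: 3·6 + 2; = 20; G_3 = 20−1 = 19
step 3: 19 = 3·6 + 1; sub 7 for 6: 3·7 + 1; = 22; G_4 = 22−1 = 21
step 4: 21 = 3·7; sub 8 for 7: 3·8; = 24; G_5 = 24−1 = 23
step 5: 23 = 2·8 + 7; sub 9 for 8: 2·9 + 7; = 25; G_6 = 25−1 = 24
step 6: 24 = 2·9 + 6; sub 10 for 9: 2·10 + 6; = 26; G_7 = 26−1 = 25
step 7: 25 = 2·10 + 5; sub 11 for 10: 2·11 + 5; = 27; G_8 = 27−1 = 26

25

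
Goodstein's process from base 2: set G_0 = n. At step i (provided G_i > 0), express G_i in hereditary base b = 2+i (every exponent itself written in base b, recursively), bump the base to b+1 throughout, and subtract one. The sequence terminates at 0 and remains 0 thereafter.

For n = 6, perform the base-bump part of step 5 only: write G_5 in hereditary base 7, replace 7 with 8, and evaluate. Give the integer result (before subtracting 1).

187244

G_0=6  [base 2] 2^2 + 2  →[2↦3]→  3^3 + 3 = 30  −1 ⇒ G_1=29
G_1=29  [base 3] 3^3 + 2  →[3↦4]→  4^4 + 2 = 258  −1 ⇒ G_2=257
G_2=257  [base 4] 4^4 + 1  →[4↦5]→  5^5 + 1 = 3126  −1 ⇒ G_3=3125
G_3=3125  [base 5] 5^5  →[5↦6]→  6^6 = 46656  −1 ⇒ G_4=46655
G_4=46655  [base 6] 5·6^5 + 5·6^4 + 5·6^3 + 5·6^2 + 5·6 + 5  →[6↦7]→  5·7^5 + 5·7^4 + 5·7^3 + 5·7^2 + 5·7 + 5 = 98040  −1 ⇒ G_5=98039
G_5=98039  [base 7] 5·7^5 + 5·7^4 + 5·7^3 + 5·7^2 + 5·7 + 4  →[7↦8]→  5·8^5 + 5·8^4 + 5·8^3 + 5·8^2 + 5·8 + 4 = 187244  −1 ⇒ G_6=187243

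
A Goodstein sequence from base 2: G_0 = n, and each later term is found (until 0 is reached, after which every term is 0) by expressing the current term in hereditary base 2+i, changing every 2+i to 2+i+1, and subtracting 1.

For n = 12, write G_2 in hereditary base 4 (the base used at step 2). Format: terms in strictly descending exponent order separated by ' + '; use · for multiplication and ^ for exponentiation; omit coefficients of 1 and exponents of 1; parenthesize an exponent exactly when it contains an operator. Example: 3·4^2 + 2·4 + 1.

4^(4 + 1) + 2·4^2 + 2·4 + 1

(0) 12|_2 = 2^(2 + 1) + 2^2 ↦ 3^(3 + 1) + 3^3|_3 = 108 ⇒ 107
(1) 107|_3 = 3^(3 + 1) + 2·3^2 + 2·3 + 2 ↦ 4^(4 + 1) + 2·4^2 + 2·4 + 2|_4 = 1066 ⇒ 1065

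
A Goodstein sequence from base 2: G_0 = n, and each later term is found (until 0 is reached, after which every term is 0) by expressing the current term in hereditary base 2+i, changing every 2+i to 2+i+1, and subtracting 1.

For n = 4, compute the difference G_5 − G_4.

26

4 —HB2→ 2^2 —bump→ 3^3 = 27 —(−1)→ 26
26 —HB3→ 2·3^2 + 2·3 + 2 —bump→ 2·4^2 + 2·4 + 2 = 42 —(−1)→ 41
41 —HB4→ 2·4^2 + 2·4 + 1 —bump→ 2·5^2 + 2·5 + 1 = 61 —(−1)→ 60
60 —HB5→ 2·5^2 + 2·5 —bump→ 2·6^2 + 2·6 = 84 —(−1)→ 83
83 —HB6→ 2·6^2 + 6 + 5 —bump→ 2·7^2 + 7 + 5 = 110 —(−1)→ 109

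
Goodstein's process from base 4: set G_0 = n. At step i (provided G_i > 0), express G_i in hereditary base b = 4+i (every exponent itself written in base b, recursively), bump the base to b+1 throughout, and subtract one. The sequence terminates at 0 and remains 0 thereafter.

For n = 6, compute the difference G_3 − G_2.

step 0: 6 = 4 + 2; sub 5 for 4: 5 + 2; = 7; G_1 = 7−1 = 6
step 1: 6 = 5 + 1; sub 6 for 5: 6 + 1; = 7; G_2 = 7−1 = 6
step 2: 6 = 6; sub 7 for 6: 7; = 7; G_3 = 7−1 = 6

0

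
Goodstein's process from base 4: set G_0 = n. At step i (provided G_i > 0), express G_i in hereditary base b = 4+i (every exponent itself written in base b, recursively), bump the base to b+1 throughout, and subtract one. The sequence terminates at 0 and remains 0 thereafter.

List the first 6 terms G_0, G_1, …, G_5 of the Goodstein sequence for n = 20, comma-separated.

20, 29, 39, 51, 65, 81

i=0: 20 = 4^2 + 4 (b=4); 4→5: 5^2 + 5 = 30; 30−1 = 29
i=1: 29 = 5^2 + 4 (b=5); 5→6: 6^2 + 4 = 40; 40−1 = 39
i=2: 39 = 6^2 + 3 (b=6); 6→7: 7^2 + 3 = 52; 52−1 = 51
i=3: 51 = 7^2 + 2 (b=7); 7→8: 8^2 + 2 = 66; 66−1 = 65
i=4: 65 = 8^2 + 1 (b=8); 8→9: 9^2 + 1 = 82; 82−1 = 81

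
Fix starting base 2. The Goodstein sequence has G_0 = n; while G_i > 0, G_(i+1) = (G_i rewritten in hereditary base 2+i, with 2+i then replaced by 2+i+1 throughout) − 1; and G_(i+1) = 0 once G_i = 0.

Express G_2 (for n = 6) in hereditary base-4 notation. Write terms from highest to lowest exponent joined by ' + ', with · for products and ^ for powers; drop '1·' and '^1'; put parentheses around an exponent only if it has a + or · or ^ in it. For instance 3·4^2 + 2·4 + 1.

4^4 + 1

base 2: 6 = 2^2 + 2; at 3: 3^3 + 3 = 30; next = 29
base 3: 29 = 3^3 + 2; at 4: 4^4 + 2 = 258; next = 257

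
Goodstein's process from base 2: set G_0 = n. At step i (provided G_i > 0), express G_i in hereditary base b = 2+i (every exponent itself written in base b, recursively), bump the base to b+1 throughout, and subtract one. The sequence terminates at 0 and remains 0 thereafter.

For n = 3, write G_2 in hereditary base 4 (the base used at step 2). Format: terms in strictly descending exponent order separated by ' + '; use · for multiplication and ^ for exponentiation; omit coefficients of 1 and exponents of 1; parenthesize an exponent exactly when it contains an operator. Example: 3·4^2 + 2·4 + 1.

base 2: 3 = 2 + 1; at 3: 3 + 1 = 4; next = 3
base 3: 3 = 3; at 4: 4 = 4; next = 3

3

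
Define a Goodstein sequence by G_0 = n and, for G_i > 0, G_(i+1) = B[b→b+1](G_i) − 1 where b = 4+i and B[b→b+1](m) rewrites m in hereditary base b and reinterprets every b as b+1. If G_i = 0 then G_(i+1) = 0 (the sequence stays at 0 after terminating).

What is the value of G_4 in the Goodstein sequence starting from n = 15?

23

base 4: 15 = 3·4 + 3; at 5: 3·5 + 3 = 18; next = 17
base 5: 17 = 3·5 + 2; at 6: 3·6 + 2 = 20; next = 19
base 6: 19 = 3·6 + 1; at 7: 3·7 + 1 = 22; next = 21
base 7: 21 = 3·7; at 8: 3·8 = 24; next = 23
base 8: 23 = 2·8 + 7; at 9: 2·9 + 7 = 25; next = 24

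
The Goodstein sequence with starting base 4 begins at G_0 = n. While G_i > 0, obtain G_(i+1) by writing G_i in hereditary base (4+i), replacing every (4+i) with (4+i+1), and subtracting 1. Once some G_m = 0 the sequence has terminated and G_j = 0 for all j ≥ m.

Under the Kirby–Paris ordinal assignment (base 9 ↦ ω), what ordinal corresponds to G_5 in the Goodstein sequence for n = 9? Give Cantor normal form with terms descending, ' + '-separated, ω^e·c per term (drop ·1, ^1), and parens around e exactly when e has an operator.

i=0: 9 = 2·4 + 1 (b=4); 4→5: 2·5 + 1 = 11; 11−1 = 10
i=1: 10 = 2·5 (b=5); 5→6: 2·6 = 12; 12−1 = 11
i=2: 11 = 6 + 5 (b=6); 6→7: 7 + 5 = 12; 12−1 = 11
i=3: 11 = 7 + 4 (b=7); 7→8: 8 + 4 = 12; 12−1 = 11
i=4: 11 = 8 + 3 (b=8); 8→9: 9 + 3 = 12; 12−1 = 11

ω + 2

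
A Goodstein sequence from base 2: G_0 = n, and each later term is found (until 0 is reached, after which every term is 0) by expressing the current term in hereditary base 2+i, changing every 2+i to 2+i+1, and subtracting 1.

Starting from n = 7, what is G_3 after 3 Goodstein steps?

3127

step 0: 7 = 2^2 + 2 + 1; sub 3 for 2: 3^3 + 3 + 1; = 31; G_1 = 31−1 = 30
step 1: 30 = 3^3 + 3; sub 4 for 3: 4^4 + 4; = 260; G_2 = 260−1 = 259
step 2: 259 = 4^4 + 3; sub 5 for 4: 5^5 + 3; = 3128; G_3 = 3128−1 = 3127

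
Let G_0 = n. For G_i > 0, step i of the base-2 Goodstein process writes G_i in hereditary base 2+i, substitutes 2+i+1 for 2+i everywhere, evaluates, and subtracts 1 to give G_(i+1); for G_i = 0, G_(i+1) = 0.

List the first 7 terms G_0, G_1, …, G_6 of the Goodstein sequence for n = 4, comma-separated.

4, 26, 41, 60, 83, 109, 139

step 0: 4 = 2^2; sub 3 for 2: 3^3; = 27; G_1 = 27−1 = 26
step 1: 26 = 2·3^2 + 2·3 + 2; sub 4 for 3: 2·4^2 + 2·4 + 2; = 42; G_2 = 42−1 = 41
step 2: 41 = 2·4^2 + 2·4 + 1; sub 5 for 4: 2·5^2 + 2·5 + 1; = 61; G_3 = 61−1 = 60
step 3: 60 = 2·5^2 + 2·5; sub 6 for 5: 2·6^2 + 2·6; = 84; G_4 = 84−1 = 83
step 4: 83 = 2·6^2 + 6 + 5; sub 7 for 6: 2·7^2 + 7 + 5; = 110; G_5 = 110−1 = 109
step 5: 109 = 2·7^2 + 7 + 4; sub 8 for 7: 2·8^2 + 8 + 4; = 140; G_6 = 140−1 = 139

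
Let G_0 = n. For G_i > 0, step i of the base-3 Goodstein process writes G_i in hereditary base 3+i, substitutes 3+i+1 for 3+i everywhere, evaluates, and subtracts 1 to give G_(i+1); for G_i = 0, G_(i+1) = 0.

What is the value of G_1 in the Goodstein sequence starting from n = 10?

16

i=0: 10 = 3^2 + 1 (b=3); 3→4: 4^2 + 1 = 17; 17−1 = 16
i=1: 16 = 4^2 (b=4); 4→5: 5^2 = 25; 25−1 = 24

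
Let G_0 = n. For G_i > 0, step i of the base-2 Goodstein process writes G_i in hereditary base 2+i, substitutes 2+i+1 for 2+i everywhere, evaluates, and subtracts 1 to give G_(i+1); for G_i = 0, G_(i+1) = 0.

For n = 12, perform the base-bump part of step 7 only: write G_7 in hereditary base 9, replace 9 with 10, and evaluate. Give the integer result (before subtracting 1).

base 2: 12 = 2^(2 + 1) + 2^2; at 3: 3^(3 + 1) + 3^3 = 108; next = 107
base 3: 107 = 3^(3 + 1) + 2·3^2 + 2·3 + 2; at 4: 4^(4 + 1) + 2·4^2 + 2·4 + 2 = 1066; next = 1065
base 4: 1065 = 4^(4 + 1) + 2·4^2 + 2·4 + 1; at 5: 5^(5 + 1) + 2·5^2 + 2·5 + 1 = 15686; next = 15685
base 5: 15685 = 5^(5 + 1) + 2·5^2 + 2·5; at 6: 6^(6 + 1) + 2·6^2 + 2·6 = 280020; next = 280019
base 6: 280019 = 6^(6 + 1) + 2·6^2 + 6 + 5; at 7: 7^(7 + 1) + 2·7^2 + 7 + 5 = 5764911; next = 5764910
base 7: 5764910 = 7^(7 + 1) + 2·7^2 + 7 + 4; at 8: 8^(8 + 1) + 2·8^2 + 8 + 4 = 134217868; next = 134217867
base 8: 134217867 = 8^(8 + 1) + 2·8^2 + 8 + 3; at 9: 9^(9 + 1) + 2·9^2 + 9 + 3 = 3486784575; next = 3486784574
base 9: 3486784574 = 9^(9 + 1) + 2·9^2 + 9 + 2; at 10: 10^(10 + 1) + 2·10^2 + 10 + 2 = 100000000212; next = 100000000211

100000000212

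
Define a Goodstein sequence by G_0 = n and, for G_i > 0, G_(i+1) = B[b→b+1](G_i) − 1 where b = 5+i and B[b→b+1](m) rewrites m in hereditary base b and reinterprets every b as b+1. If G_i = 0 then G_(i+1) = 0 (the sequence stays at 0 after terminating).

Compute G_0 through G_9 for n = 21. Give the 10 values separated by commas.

21, 24, 27, 29, 31, 33, 35, 37, 39, 41

i=0: 21 = 4·5 + 1 (b=5); 5→6: 4·6 + 1 = 25; 25−1 = 24
i=1: 24 = 4·6 (b=6); 6→7: 4·7 = 28; 28−1 = 27
i=2: 27 = 3·7 + 6 (b=7); 7→8: 3·8 + 6 = 30; 30−1 = 29
i=3: 29 = 3·8 + 5 (b=8); 8→9: 3·9 + 5 = 32; 32−1 = 31
i=4: 31 = 3·9 + 4 (b=9); 9→10: 3·10 + 4 = 34; 34−1 = 33
i=5: 33 = 3·10 + 3 (b=10); 10→11: 3·11 + 3 = 36; 36−1 = 35
i=6: 35 = 3·11 + 2 (b=11); 11→12: 3·12 + 2 = 38; 38−1 = 37
i=7: 37 = 3·12 + 1 (b=12); 12→13: 3·13 + 1 = 40; 40−1 = 39
i=8: 39 = 3·13 (b=13); 13→14: 3·14 = 42; 42−1 = 41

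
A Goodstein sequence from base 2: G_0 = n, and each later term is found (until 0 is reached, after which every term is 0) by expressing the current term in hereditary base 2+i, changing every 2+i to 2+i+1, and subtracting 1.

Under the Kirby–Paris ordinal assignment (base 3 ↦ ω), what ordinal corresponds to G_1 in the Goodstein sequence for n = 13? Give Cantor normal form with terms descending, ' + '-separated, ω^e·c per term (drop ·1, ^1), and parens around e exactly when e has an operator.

ω^(ω + 1) + ω^ω

base 2: 13 = 2^(2 + 1) + 2^2 + 1; at 3: 3^(3 + 1) + 3^3 + 1 = 109; next = 108
base 3: 108 = 3^(3 + 1) + 3^3; at 4: 4^(4 + 1) + 4^4 = 1280; next = 1279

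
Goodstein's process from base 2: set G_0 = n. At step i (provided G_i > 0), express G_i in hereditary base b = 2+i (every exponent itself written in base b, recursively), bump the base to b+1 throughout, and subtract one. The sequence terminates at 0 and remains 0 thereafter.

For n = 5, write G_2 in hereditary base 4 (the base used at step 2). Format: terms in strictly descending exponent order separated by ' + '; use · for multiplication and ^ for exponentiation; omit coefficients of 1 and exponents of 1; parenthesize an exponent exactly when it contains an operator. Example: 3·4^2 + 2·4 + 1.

3·4^3 + 3·4^2 + 3·4 + 3

G_0=5  [base 2] 2^2 + 1  →[2↦3]→  3^3 + 1 = 28  −1 ⇒ G_1=27
G_1=27  [base 3] 3^3  →[3↦4]→  4^4 = 256  −1 ⇒ G_2=255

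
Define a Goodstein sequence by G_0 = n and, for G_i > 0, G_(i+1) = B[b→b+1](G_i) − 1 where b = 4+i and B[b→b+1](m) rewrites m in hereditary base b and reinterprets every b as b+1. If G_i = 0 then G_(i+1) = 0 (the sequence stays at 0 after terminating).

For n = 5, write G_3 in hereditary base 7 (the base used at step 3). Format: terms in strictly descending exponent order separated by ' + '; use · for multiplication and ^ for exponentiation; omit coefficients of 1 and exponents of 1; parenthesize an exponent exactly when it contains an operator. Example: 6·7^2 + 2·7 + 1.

5 —HB4→ 4 + 1 —bump→ 5 + 1 = 6 —(−1)→ 5
5 —HB5→ 5 —bump→ 6 = 6 —(−1)→ 5
5 —HB6→ 5 —bump→ 5 = 5 —(−1)→ 4
4 —HB7→ 4 —bump→ 4 = 4 —(−1)→ 3

4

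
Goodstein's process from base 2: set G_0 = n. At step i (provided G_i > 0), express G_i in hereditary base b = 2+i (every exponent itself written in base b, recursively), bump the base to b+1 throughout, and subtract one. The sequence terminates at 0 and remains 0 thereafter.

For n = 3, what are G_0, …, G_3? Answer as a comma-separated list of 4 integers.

step 0: 3 = 2 + 1; sub 3 for 2: 3 + 1; = 4; G_1 = 4−1 = 3
step 1: 3 = 3; sub 4 for 3: 4; = 4; G_2 = 4−1 = 3
step 2: 3 = 3; sub 5 for 4: 3; = 3; G_3 = 3−1 = 2

3, 3, 3, 2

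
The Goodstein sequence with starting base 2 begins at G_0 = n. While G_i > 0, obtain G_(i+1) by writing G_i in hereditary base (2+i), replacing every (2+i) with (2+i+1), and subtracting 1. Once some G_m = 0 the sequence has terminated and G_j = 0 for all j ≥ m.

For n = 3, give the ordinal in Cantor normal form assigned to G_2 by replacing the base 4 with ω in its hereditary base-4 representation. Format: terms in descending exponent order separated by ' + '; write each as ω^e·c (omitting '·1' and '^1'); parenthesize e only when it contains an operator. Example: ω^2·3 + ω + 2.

G_0=3  [base 2] 2 + 1  →[2↦3]→  3 + 1 = 4  −1 ⇒ G_1=3
G_1=3  [base 3] 3  →[3↦4]→  4 = 4  −1 ⇒ G_2=3
G_2=3  [base 4] 3  →[4↦5]→  3 = 3  −1 ⇒ G_3=2

3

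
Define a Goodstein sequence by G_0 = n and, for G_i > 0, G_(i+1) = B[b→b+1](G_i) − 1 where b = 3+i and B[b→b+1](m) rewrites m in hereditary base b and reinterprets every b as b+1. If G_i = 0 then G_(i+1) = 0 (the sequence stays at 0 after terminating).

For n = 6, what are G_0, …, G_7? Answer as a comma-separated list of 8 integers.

6, 7, 7, 7, 7, 7, 6, 5

6 —HB3→ 2·3 —bump→ 2·4 = 8 —(−1)→ 7
7 —HB4→ 4 + 3 —bump→ 5 + 3 = 8 —(−1)→ 7
7 —HB5→ 5 + 2 —bump→ 6 + 2 = 8 —(−1)→ 7
7 —HB6→ 6 + 1 —bump→ 7 + 1 = 8 —(−1)→ 7
7 —HB7→ 7 —bump→ 8 = 8 —(−1)→ 7
7 —HB8→ 7 —bump→ 7 = 7 —(−1)→ 6
6 —HB9→ 6 —bump→ 6 = 6 —(−1)→ 5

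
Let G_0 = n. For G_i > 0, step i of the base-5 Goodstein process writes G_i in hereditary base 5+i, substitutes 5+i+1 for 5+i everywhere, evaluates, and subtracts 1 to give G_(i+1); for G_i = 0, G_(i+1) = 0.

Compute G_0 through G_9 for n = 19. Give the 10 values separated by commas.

19, 21, 23, 25, 27, 29, 30, 31, 32, 33

(0) 19|_5 = 3·5 + 4 ↦ 3·6 + 4|_6 = 22 ⇒ 21
(1) 21|_6 = 3·6 + 3 ↦ 3·7 + 3|_7 = 24 ⇒ 23
(2) 23|_7 = 3·7 + 2 ↦ 3·8 + 2|_8 = 26 ⇒ 25
(3) 25|_8 = 3·8 + 1 ↦ 3·9 + 1|_9 = 28 ⇒ 27
(4) 27|_9 = 3·9 ↦ 3·10|_10 = 30 ⇒ 29
(5) 29|_10 = 2·10 + 9 ↦ 2·11 + 9|_11 = 31 ⇒ 30
(6) 30|_11 = 2·11 + 8 ↦ 2·12 + 8|_12 = 32 ⇒ 31
(7) 31|_12 = 2·12 + 7 ↦ 2·13 + 7|_13 = 33 ⇒ 32
(8) 32|_13 = 2·13 + 6 ↦ 2·14 + 6|_14 = 34 ⇒ 33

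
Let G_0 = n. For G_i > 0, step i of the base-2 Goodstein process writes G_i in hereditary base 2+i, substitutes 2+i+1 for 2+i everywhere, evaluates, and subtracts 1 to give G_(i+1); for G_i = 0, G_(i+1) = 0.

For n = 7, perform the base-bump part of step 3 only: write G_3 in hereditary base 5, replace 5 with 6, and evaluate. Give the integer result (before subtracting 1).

[0] 7 ≡ 2^2 + 2 + 1 (base 2). Lift 3: 31. −1: 30.
[1] 30 ≡ 3^3 + 3 (base 3). Lift 4: 260. −1: 259.
[2] 259 ≡ 4^4 + 3 (base 4). Lift 5: 3128. −1: 3127.
[3] 3127 ≡ 5^5 + 2 (base 5). Lift 6: 46658. −1: 46657.

46658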